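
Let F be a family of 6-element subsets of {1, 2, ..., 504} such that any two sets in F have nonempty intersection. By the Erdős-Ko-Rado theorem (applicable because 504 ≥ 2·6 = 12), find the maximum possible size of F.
max |F| = C(503, 5) = 263026031225

The Erdős-Ko-Rado theorem states: for n ≥ 2k, an intersecting family of k-subsets of an n-element set has size at most C(n − 1, k − 1), with equality for 'star' families {A ⊆ [n] : |A| = k, i ∈ A} (fix an element i). For n = 504, k = 6: C(503, 5) = 263026031225.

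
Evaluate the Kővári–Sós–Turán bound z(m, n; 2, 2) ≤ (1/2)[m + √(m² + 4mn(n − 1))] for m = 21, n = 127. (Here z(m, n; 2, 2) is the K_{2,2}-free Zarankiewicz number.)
z(21, 127; 2, 2) ≤ (1/2)[21 + √(21² + 4·21·127·126)] = (1/2)[21 + √1344609] = 590.2864

Kővári–Sós–Turán: let r_1, ..., r_21 be the row sums and z = Σ r_i the total number of 1s. Each pair of columns can share at most one row with both entries 1 (else a 2×2 all-ones block appears), so Σ_i C(r_i, 2) ≤ C(127, 2) = 8001. By convexity Σ_i C(r_i, 2) ≥ 21·C(z/21, 2) = z(z − 21)/(2·21), giving z² − 21z − 21·127·126 ≤ 0 and hence z ≤ (1/2)[21 + √(441 + 4·336042)] = (1/2)[21 + √1344609] ≈ (1/2)(21 + 1159.5728) = 590.2864.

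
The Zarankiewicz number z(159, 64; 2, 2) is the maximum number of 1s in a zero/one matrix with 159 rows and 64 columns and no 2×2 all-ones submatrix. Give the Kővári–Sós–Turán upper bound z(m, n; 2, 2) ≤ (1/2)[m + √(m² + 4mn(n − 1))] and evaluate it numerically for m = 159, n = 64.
z(159, 64; 2, 2) ≤ (1/2)[159 + √(159² + 4·159·64·63)] = (1/2)[159 + √2589633] = 884.1168

Kővári–Sós–Turán: let r_1, ..., r_159 be the row sums and z = Σ r_i the total number of 1s. Each pair of columns can share at most one row with both entries 1 (else a 2×2 all-ones block appears), so Σ_i C(r_i, 2) ≤ C(64, 2) = 2016. By convexity Σ_i C(r_i, 2) ≥ 159·C(z/159, 2) = z(z − 159)/(2·159), giving z² − 159z − 159·64·63 ≤ 0 and hence z ≤ (1/2)[159 + √(25281 + 4·641088)] = (1/2)[159 + √2589633] ≈ (1/2)(159 + 1609.2337) = 884.1168.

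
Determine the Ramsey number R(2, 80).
R(2, 80) = 80

R(2, k) = k for all k ≥ 2: in a 2-colouring of K_k, either some edge is red (a red K_2) or all edges are blue (a blue K_k). And K_{79} coloured all-blue has no blue K_80, so R(2, 80) > 79. Hence R(2, 80) = 80.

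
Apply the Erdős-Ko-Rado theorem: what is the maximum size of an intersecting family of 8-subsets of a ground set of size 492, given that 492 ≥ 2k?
max |F| = C(491, 7) = 1307623406646690

Erdős-Ko-Rado (1961): when n ≥ 2k, max |F| = C(n−1, k−1). The bound is attained by the star {A : i ∈ A} for any fixed i ∈ [n]. Here C(492−1, 8−1) = C(491, 7) = 1307623406646690.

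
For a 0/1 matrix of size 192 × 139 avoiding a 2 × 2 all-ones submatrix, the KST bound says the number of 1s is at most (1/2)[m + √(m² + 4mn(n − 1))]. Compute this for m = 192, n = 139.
z(192, 139; 2, 2) ≤ (1/2)[192 + √(192² + 4·192·139·138)] = (1/2)[192 + √14768640] = 2017.4994

Kővári–Sós–Turán: let r_1, ..., r_192 be the row sums and z = Σ r_i the total number of 1s. Each pair of columns can share at most one row with both entries 1 (else a 2×2 all-ones block appears), so Σ_i C(r_i, 2) ≤ C(139, 2) = 9591. By convexity Σ_i C(r_i, 2) ≥ 192·C(z/192, 2) = z(z − 192)/(2·192), giving z² − 192z − 192·139·138 ≤ 0 and hence z ≤ (1/2)[192 + √(36864 + 4·3682944)] = (1/2)[192 + √14768640] ≈ (1/2)(192 + 3842.9988) = 2017.4994.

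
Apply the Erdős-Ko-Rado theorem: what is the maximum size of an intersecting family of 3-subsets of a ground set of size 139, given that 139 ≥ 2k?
max |F| = C(138, 2) = 9453

Erdős-Ko-Rado (1961): when n ≥ 2k, max |F| = C(n−1, k−1). The bound is attained by the star {A : i ∈ A} for any fixed i ∈ [n]. Here C(139−1, 3−1) = C(138, 2) = 9453.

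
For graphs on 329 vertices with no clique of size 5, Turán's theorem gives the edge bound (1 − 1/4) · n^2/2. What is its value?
Turán density bound = (3/4) · 329^2/2 = 324723/8 ≈ 40590.375

Turán's theorem: ex(n, K_{r+1}) is achieved by the complete r-partite Turán graph T(n, r) with parts as balanced as possible, and is at most (1 − 1/r) · n^2/2. For r = 4, n = 329: the density bound is (3/4) · 108241/2 = 324723/8 ≈ 40590.375. The integer-valued extremum is e(T(329, 4)) = 40590, which is strictly less than the density bound 324723/8 since 4 ∤ 329 (the parts of T(329, 4) cannot all be equal).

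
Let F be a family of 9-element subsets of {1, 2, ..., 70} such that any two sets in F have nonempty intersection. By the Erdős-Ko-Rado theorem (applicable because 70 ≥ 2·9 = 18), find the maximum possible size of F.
max |F| = C(69, 8) = 8361453672

Erdős-Ko-Rado (1961): when n ≥ 2k, max |F| = C(n−1, k−1). The bound is attained by the star {A : i ∈ A} for any fixed i ∈ [n]. Here C(70−1, 9−1) = C(69, 8) = 8361453672.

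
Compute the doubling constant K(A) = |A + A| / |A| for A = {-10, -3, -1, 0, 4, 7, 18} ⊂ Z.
K = |A + A| / |A| = 24/7

Enumerate A + A = {a + b : a, b ∈ A}. With |A| = 7, there are |A|^2 = 49 ordered sum pairs; collecting distinct values, A + A = {-20, -13, -11, -10, -6, -4, -3, -2, -1, 0, 1, 3, 4, 6, 7, 8, 11, 14, 15, 17, 18, 22, 25, 36}, so |A + A| = 24. Thus K = 24/7. For comparison, the minimum possible |A + A| over all 7-element sets is 2·7 − 1 = 13 (so min K = 13/7), attained only by arithmetic progressions.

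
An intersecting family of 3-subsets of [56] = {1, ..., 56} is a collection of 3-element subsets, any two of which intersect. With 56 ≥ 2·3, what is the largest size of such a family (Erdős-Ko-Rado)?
max |F| = C(55, 2) = 1485

Erdős-Ko-Rado (1961): when n ≥ 2k, max |F| = C(n−1, k−1). The bound is attained by the star {A : i ∈ A} for any fixed i ∈ [n]. Here C(56−1, 3−1) = C(55, 2) = 1485.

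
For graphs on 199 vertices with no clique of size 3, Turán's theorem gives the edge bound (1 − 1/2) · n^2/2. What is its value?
Turán density bound = (1/2) · 199^2/2 = 39601/4 ≈ 9900.25

Turán's theorem: ex(n, K_{r+1}) is achieved by the complete r-partite Turán graph T(n, r) with parts as balanced as possible, and is at most (1 − 1/r) · n^2/2. For r = 2, n = 199: the density bound is (1/2) · 39601/2 = 39601/4 ≈ 9900.25. The integer-valued extremum is e(T(199, 2)) = 9900, which is strictly less than the density bound 39601/4 since 2 ∤ 199 (the parts of T(199, 2) cannot all be equal).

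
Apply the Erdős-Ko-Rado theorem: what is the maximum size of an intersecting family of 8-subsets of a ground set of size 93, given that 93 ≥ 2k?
max |F| = C(92, 7) = 8760554088

The Erdős-Ko-Rado theorem states: for n ≥ 2k, an intersecting family of k-subsets of an n-element set has size at most C(n − 1, k − 1), with equality for 'star' families {A ⊆ [n] : |A| = k, i ∈ A} (fix an element i). For n = 93, k = 8: C(92, 7) = 8760554088.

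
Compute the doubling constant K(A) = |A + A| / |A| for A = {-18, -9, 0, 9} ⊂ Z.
K = |A + A| / |A| = 7/4

Enumerate A + A = {a + b : a, b ∈ A}. With |A| = 4, there are |A|^2 = 16 ordered sum pairs; collecting distinct values, A + A = {-36, -27, -18, -9, 0, 9, 18}, so |A + A| = 7. Thus K = 7/4. Here |A + A| = 2|A| − 1 = 7, the minimum possible — so K = 7/4 is minimal, which holds iff A is an arithmetic progression.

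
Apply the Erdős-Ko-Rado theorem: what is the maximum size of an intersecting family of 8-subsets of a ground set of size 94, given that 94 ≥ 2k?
max |F| = C(93, 7) = 9473622444

Erdős-Ko-Rado (1961): when n ≥ 2k, max |F| = C(n−1, k−1). The bound is attained by the star {A : i ∈ A} for any fixed i ∈ [n]. Here C(94−1, 8−1) = C(93, 7) = 9473622444.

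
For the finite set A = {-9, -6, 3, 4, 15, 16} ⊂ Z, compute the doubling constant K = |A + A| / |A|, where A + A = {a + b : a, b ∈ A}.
K = |A + A| / |A| = 18/6 = 3

Enumerate A + A = {a + b : a, b ∈ A}. With |A| = 6, there are |A|^2 = 36 ordered sum pairs; collecting distinct values, A + A = {-18, -15, -12, -6, -5, -3, -2, 6, 7, 8, 9, 10, 18, 19, 20, 30, 31, 32}, so |A + A| = 18. Thus K = 18/6 = 3. For comparison, the minimum possible |A + A| over all 6-element sets is 2·6 − 1 = 11 (so min K = 11/6), attained only by arithmetic progressions.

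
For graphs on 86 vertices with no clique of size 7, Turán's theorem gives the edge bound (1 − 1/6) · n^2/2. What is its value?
Turán density bound = (5/6) · 86^2/2 = 9245/3 ≈ 3081.6667

Turán's theorem: ex(n, K_{r+1}) is achieved by the complete r-partite Turán graph T(n, r) with parts as balanced as possible, and is at most (1 − 1/r) · n^2/2. For r = 6, n = 86: the density bound is (5/6) · 7396/2 = 9245/3 ≈ 3081.6667. The integer-valued extremum is e(T(86, 6)) = 3081, which is strictly less than the density bound 9245/3 since 6 ∤ 86 (the parts of T(86, 6) cannot all be equal).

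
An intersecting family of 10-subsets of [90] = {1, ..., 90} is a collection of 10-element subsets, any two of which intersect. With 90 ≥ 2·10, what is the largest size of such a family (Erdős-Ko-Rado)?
max |F| = C(89, 9) = 635627275767

The Erdős-Ko-Rado theorem states: for n ≥ 2k, an intersecting family of k-subsets of an n-element set has size at most C(n − 1, k − 1), with equality for 'star' families {A ⊆ [n] : |A| = k, i ∈ A} (fix an element i). For n = 90, k = 10: C(89, 9) = 635627275767.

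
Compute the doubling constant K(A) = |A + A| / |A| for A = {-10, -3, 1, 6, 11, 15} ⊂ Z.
K = |A + A| / |A| = 19/6

Enumerate A + A = {a + b : a, b ∈ A}. With |A| = 6, there are |A|^2 = 36 ordered sum pairs; collecting distinct values, A + A = {-20, -13, -9, -6, -4, -2, 1, 2, 3, 5, 7, 8, 12, 16, 17, 21, 22, 26, 30}, so |A + A| = 19. Thus K = 19/6. For comparison, the minimum possible |A + A| over all 6-element sets is 2·6 − 1 = 11 (so min K = 11/6), attained only by arithmetic progressions.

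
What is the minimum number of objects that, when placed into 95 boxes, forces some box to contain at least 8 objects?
n = (8 − 1)·95 + 1 = 666

By the generalised pigeonhole principle, to guarantee some box contains ≥ r objects we need more than (r − 1) · k objects total. Threshold: n = (r − 1) · k + 1. With r = 8 and k = 95: n = 7 · 95 + 1 = 665 + 1 = 666. For n = 665 = 7 · 95, we can put exactly 7 objects in every box, avoiding 8 in any single one — so 666 is tight.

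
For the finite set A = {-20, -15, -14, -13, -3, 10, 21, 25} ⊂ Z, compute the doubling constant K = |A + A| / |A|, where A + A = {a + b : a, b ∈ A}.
K = |A + A| / |A| = 34/8 = 17/4

Enumerate A + A = {a + b : a, b ∈ A}. With |A| = 8, there are |A|^2 = 64 ordered sum pairs; collecting distinct values, A + A = {-40, -35, -34, -33, -30, -29, -28, -27, -26, -23, -18, -17, -16, -10, -6, -5, -4, -3, 1, 5, 6, 7, 8, 10, 11, 12, 18, 20, 22, 31, 35, 42, 46, 50}, so |A + A| = 34. Thus K = 34/8 = 17/4. For comparison, the minimum possible |A + A| over all 8-element sets is 2·8 − 1 = 15 (so min K = 15/8), attained only by arithmetic progressions.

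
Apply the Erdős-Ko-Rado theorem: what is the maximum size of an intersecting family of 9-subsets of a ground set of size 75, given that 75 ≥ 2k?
max |F| = C(74, 8) = 15071474661

The Erdős-Ko-Rado theorem states: for n ≥ 2k, an intersecting family of k-subsets of an n-element set has size at most C(n − 1, k − 1), with equality for 'star' families {A ⊆ [n] : |A| = k, i ∈ A} (fix an element i). For n = 75, k = 9: C(74, 8) = 15071474661.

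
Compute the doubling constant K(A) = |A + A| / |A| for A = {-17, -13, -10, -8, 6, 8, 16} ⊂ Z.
K = |A + A| / |A| = 27/7

Enumerate A + A = {a + b : a, b ∈ A}. With |A| = 7, there are |A|^2 = 49 ordered sum pairs; collecting distinct values, A + A = {-34, -30, -27, -26, -25, -23, -21, -20, -18, -16, -11, -9, -7, -5, -4, -2, -1, 0, 3, 6, 8, 12, 14, 16, 22, 24, 32}, so |A + A| = 27. Thus K = 27/7. For comparison, the minimum possible |A + A| over all 7-element sets is 2·7 − 1 = 13 (so min K = 13/7), attained only by arithmetic progressions.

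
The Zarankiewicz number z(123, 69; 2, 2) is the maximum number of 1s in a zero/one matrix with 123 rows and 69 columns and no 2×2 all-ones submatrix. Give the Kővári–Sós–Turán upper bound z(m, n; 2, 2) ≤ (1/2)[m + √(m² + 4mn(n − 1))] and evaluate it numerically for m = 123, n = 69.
z(123, 69; 2, 2) ≤ (1/2)[123 + √(123² + 4·123·69·68)] = (1/2)[123 + √2323593] = 823.6668

Kővári–Sós–Turán: let r_1, ..., r_123 be the row sums and z = Σ r_i the total number of 1s. Each pair of columns can share at most one row with both entries 1 (else a 2×2 all-ones block appears), so Σ_i C(r_i, 2) ≤ C(69, 2) = 2346. By convexity Σ_i C(r_i, 2) ≥ 123·C(z/123, 2) = z(z − 123)/(2·123), giving z² − 123z − 123·69·68 ≤ 0 and hence z ≤ (1/2)[123 + √(15129 + 4·577116)] = (1/2)[123 + √2323593] ≈ (1/2)(123 + 1524.3336) = 823.6668.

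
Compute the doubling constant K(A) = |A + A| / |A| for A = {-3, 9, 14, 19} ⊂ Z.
K = |A + A| / |A| = 9/4

Enumerate A + A = {a + b : a, b ∈ A}. With |A| = 4, there are |A|^2 = 16 ordered sum pairs; collecting distinct values, A + A = {-6, 6, 11, 16, 18, 23, 28, 33, 38}, so |A + A| = 9. Thus K = 9/4. For comparison, the minimum possible |A + A| over all 4-element sets is 2·4 − 1 = 7 (so min K = 7/4), attained only by arithmetic progressions.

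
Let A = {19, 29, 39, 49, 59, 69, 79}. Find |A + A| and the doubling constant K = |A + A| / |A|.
K = |A + A| / |A| = 13/7

Enumerate A + A = {a + b : a, b ∈ A}. With |A| = 7, there are |A|^2 = 49 ordered sum pairs; collecting distinct values, A + A = {38, 48, 58, 68, 78, 88, 98, 108, 118, 128, 138, 148, 158}, so |A + A| = 13. Thus K = 13/7. Here |A + A| = 2|A| − 1 = 13, the minimum possible — so K = 13/7 is minimal, which holds iff A is an arithmetic progression.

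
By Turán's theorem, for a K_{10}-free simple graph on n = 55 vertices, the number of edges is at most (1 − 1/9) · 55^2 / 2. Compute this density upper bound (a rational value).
Turán density bound = (8/9) · 55^2/2 = 12100/9 ≈ 1344.4444

Turán's theorem: ex(n, K_{r+1}) is achieved by the complete r-partite Turán graph T(n, r) with parts as balanced as possible, and is at most (1 − 1/r) · n^2/2. For r = 9, n = 55: the density bound is (8/9) · 3025/2 = 12100/9 ≈ 1344.4444. The integer-valued extremum is e(T(55, 9)) = 1344, which is strictly less than the density bound 12100/9 since 9 ∤ 55 (the parts of T(55, 9) cannot all be equal).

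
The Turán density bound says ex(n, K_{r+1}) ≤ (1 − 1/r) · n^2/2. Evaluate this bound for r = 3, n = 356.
Turán density bound = (2/3) · 356^2/2 = 126736/3 ≈ 42245.3333

Turán's theorem: ex(n, K_{r+1}) is achieved by the complete r-partite Turán graph T(n, r) with parts as balanced as possible, and is at most (1 − 1/r) · n^2/2. For r = 3, n = 356: the density bound is (2/3) · 126736/2 = 126736/3 ≈ 42245.3333. The integer-valued extremum is e(T(356, 3)) = 42245, which is strictly less than the density bound 126736/3 since 3 ∤ 356 (the parts of T(356, 3) cannot all be equal).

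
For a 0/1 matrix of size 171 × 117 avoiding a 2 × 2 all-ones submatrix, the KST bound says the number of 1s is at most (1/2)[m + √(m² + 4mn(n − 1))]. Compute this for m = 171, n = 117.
z(171, 117; 2, 2) ≤ (1/2)[171 + √(171² + 4·171·117·116)] = (1/2)[171 + √9312489] = 1611.3186

Kővári–Sós–Turán: let r_1, ..., r_171 be the row sums and z = Σ r_i the total number of 1s. Each pair of columns can share at most one row with both entries 1 (else a 2×2 all-ones block appears), so Σ_i C(r_i, 2) ≤ C(117, 2) = 6786. By convexity Σ_i C(r_i, 2) ≥ 171·C(z/171, 2) = z(z − 171)/(2·171), giving z² − 171z − 171·117·116 ≤ 0 and hence z ≤ (1/2)[171 + √(29241 + 4·2320812)] = (1/2)[171 + √9312489] ≈ (1/2)(171 + 3051.6371) = 1611.3186.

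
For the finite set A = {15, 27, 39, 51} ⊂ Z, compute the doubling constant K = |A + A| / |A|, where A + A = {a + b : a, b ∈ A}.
K = |A + A| / |A| = 7/4

Enumerate A + A = {a + b : a, b ∈ A}. With |A| = 4, there are |A|^2 = 16 ordered sum pairs; collecting distinct values, A + A = {30, 42, 54, 66, 78, 90, 102}, so |A + A| = 7. Thus K = 7/4. Here |A + A| = 2|A| − 1 = 7, the minimum possible — so K = 7/4 is minimal, which holds iff A is an arithmetic progression.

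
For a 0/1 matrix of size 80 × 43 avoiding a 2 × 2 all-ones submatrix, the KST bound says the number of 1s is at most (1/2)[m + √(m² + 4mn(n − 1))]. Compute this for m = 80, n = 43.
z(80, 43; 2, 2) ≤ (1/2)[80 + √(80² + 4·80·43·42)] = (1/2)[80 + √584320] = 422.2041

Kővári–Sós–Turán: let r_1, ..., r_80 be the row sums and z = Σ r_i the total number of 1s. Each pair of columns can share at most one row with both entries 1 (else a 2×2 all-ones block appears), so Σ_i C(r_i, 2) ≤ C(43, 2) = 903. By convexity Σ_i C(r_i, 2) ≥ 80·C(z/80, 2) = z(z − 80)/(2·80), giving z² − 80z − 80·43·42 ≤ 0 and hence z ≤ (1/2)[80 + √(6400 + 4·144480)] = (1/2)[80 + √584320] ≈ (1/2)(80 + 764.4083) = 422.2041.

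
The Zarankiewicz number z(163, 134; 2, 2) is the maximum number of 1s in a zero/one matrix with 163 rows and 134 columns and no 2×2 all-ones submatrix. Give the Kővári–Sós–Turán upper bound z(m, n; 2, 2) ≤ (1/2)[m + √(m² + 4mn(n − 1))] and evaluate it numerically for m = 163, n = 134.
z(163, 134; 2, 2) ≤ (1/2)[163 + √(163² + 4·163·134·133)] = (1/2)[163 + √11646513] = 1787.8494

Kővári–Sós–Turán: let r_1, ..., r_163 be the row sums and z = Σ r_i the total number of 1s. Each pair of columns can share at most one row with both entries 1 (else a 2×2 all-ones block appears), so Σ_i C(r_i, 2) ≤ C(134, 2) = 8911. By convexity Σ_i C(r_i, 2) ≥ 163·C(z/163, 2) = z(z − 163)/(2·163), giving z² − 163z − 163·134·133 ≤ 0 and hence z ≤ (1/2)[163 + √(26569 + 4·2904986)] = (1/2)[163 + √11646513] ≈ (1/2)(163 + 3412.6988) = 1787.8494.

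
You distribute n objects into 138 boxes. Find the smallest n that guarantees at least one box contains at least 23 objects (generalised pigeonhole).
n = (23 − 1)·138 + 1 = 3037

By the generalised pigeonhole principle, to guarantee some box contains ≥ r objects we need more than (r − 1) · k objects total. Threshold: n = (r − 1) · k + 1. With r = 23 and k = 138: n = 22 · 138 + 1 = 3036 + 1 = 3037. For n = 3036 = 22 · 138, we can put exactly 22 objects in every box, avoiding 23 in any single one — so 3037 is tight.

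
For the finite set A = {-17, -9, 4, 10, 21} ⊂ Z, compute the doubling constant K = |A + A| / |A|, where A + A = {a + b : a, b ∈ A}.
K = |A + A| / |A| = 15/5 = 3

Enumerate A + A = {a + b : a, b ∈ A}. With |A| = 5, there are |A|^2 = 25 ordered sum pairs; collecting distinct values, A + A = {-34, -26, -18, -13, -7, -5, 1, 4, 8, 12, 14, 20, 25, 31, 42}, so |A + A| = 15. Thus K = 15/5 = 3. For comparison, the minimum possible |A + A| over all 5-element sets is 2·5 − 1 = 9 (so min K = 9/5), attained only by arithmetic progressions.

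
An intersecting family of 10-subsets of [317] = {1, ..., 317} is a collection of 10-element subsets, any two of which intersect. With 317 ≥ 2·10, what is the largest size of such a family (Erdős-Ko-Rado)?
max |F| = C(316, 9) = 77178167390263940

Erdős-Ko-Rado (1961): when n ≥ 2k, max |F| = C(n−1, k−1). The bound is attained by the star {A : i ∈ A} for any fixed i ∈ [n]. Here C(317−1, 10−1) = C(316, 9) = 77178167390263940.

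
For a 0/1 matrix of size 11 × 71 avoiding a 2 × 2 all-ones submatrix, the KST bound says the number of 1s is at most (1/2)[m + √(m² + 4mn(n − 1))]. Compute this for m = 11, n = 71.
z(11, 71; 2, 2) ≤ (1/2)[11 + √(11² + 4·11·71·70)] = (1/2)[11 + √218801] = 239.3808

Kővári–Sós–Turán: let r_1, ..., r_11 be the row sums and z = Σ r_i the total number of 1s. Each pair of columns can share at most one row with both entries 1 (else a 2×2 all-ones block appears), so Σ_i C(r_i, 2) ≤ C(71, 2) = 2485. By convexity Σ_i C(r_i, 2) ≥ 11·C(z/11, 2) = z(z − 11)/(2·11), giving z² − 11z − 11·71·70 ≤ 0 and hence z ≤ (1/2)[11 + √(121 + 4·54670)] = (1/2)[11 + √218801] ≈ (1/2)(11 + 467.7617) = 239.3808.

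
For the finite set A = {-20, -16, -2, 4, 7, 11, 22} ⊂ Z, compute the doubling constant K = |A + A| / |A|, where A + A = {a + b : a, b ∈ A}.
K = |A + A| / |A| = 26/7

Enumerate A + A = {a + b : a, b ∈ A}. With |A| = 7, there are |A|^2 = 49 ordered sum pairs; collecting distinct values, A + A = {-40, -36, -32, -22, -18, -16, -13, -12, -9, -5, -4, 2, 5, 6, 8, 9, 11, 14, 15, 18, 20, 22, 26, 29, 33, 44}, so |A + A| = 26. Thus K = 26/7. For comparison, the minimum possible |A + A| over all 7-element sets is 2·7 − 1 = 13 (so min K = 13/7), attained only by arithmetic progressions.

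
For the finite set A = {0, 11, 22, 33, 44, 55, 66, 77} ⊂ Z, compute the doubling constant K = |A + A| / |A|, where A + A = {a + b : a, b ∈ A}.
K = |A + A| / |A| = 15/8

Enumerate A + A = {a + b : a, b ∈ A}. With |A| = 8, there are |A|^2 = 64 ordered sum pairs; collecting distinct values, A + A = {0, 11, 22, 33, 44, 55, 66, 77, 88, 99, 110, 121, 132, 143, 154}, so |A + A| = 15. Thus K = 15/8. Here |A + A| = 2|A| − 1 = 15, the minimum possible — so K = 15/8 is minimal, which holds iff A is an arithmetic progression.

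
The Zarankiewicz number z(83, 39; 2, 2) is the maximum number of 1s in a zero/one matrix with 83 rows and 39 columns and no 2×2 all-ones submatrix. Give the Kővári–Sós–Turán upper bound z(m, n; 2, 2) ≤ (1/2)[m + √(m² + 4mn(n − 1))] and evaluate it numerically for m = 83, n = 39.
z(83, 39; 2, 2) ≤ (1/2)[83 + √(83² + 4·83·39·38)] = (1/2)[83 + √498913] = 394.6689

Kővári–Sós–Turán: let r_1, ..., r_83 be the row sums and z = Σ r_i the total number of 1s. Each pair of columns can share at most one row with both entries 1 (else a 2×2 all-ones block appears), so Σ_i C(r_i, 2) ≤ C(39, 2) = 741. By convexity Σ_i C(r_i, 2) ≥ 83·C(z/83, 2) = z(z − 83)/(2·83), giving z² − 83z − 83·39·38 ≤ 0 and hence z ≤ (1/2)[83 + √(6889 + 4·123006)] = (1/2)[83 + √498913] ≈ (1/2)(83 + 706.3377) = 394.6689.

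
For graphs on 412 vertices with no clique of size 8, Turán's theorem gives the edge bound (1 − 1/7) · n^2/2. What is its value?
Turán density bound = (6/7) · 412^2/2 = 509232/7 ≈ 72747.4286

Turán's theorem: ex(n, K_{r+1}) is achieved by the complete r-partite Turán graph T(n, r) with parts as balanced as possible, and is at most (1 − 1/r) · n^2/2. For r = 7, n = 412: the density bound is (6/7) · 169744/2 = 509232/7 ≈ 72747.4286. The integer-valued extremum is e(T(412, 7)) = 72747, which is strictly less than the density bound 509232/7 since 7 ∤ 412 (the parts of T(412, 7) cannot all be equal).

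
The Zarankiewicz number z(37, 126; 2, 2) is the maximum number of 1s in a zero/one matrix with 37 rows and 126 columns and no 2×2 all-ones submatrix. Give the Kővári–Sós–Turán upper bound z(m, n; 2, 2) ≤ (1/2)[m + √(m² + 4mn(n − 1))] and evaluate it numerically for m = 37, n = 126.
z(37, 126; 2, 2) ≤ (1/2)[37 + √(37² + 4·37·126·125)] = (1/2)[37 + √2332369] = 782.1048

Kővári–Sós–Turán: let r_1, ..., r_37 be the row sums and z = Σ r_i the total number of 1s. Each pair of columns can share at most one row with both entries 1 (else a 2×2 all-ones block appears), so Σ_i C(r_i, 2) ≤ C(126, 2) = 7875. By convexity Σ_i C(r_i, 2) ≥ 37·C(z/37, 2) = z(z − 37)/(2·37), giving z² − 37z − 37·126·125 ≤ 0 and hence z ≤ (1/2)[37 + √(1369 + 4·582750)] = (1/2)[37 + √2332369] ≈ (1/2)(37 + 1527.2095) = 782.1048.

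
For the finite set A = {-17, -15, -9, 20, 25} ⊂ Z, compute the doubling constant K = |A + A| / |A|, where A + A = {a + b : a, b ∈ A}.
K = |A + A| / |A| = 15/5 = 3

Enumerate A + A = {a + b : a, b ∈ A}. With |A| = 5, there are |A|^2 = 25 ordered sum pairs; collecting distinct values, A + A = {-34, -32, -30, -26, -24, -18, 3, 5, 8, 10, 11, 16, 40, 45, 50}, so |A + A| = 15. Thus K = 15/5 = 3. For comparison, the minimum possible |A + A| over all 5-element sets is 2·5 − 1 = 9 (so min K = 9/5), attained only by arithmetic progressions.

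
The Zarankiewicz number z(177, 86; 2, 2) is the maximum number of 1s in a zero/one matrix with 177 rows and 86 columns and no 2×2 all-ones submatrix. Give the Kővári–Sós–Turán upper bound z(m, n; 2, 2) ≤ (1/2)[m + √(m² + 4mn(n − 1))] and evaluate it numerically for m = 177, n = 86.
z(177, 86; 2, 2) ≤ (1/2)[177 + √(177² + 4·177·86·85)] = (1/2)[177 + √5206809] = 1229.4217

Kővári–Sós–Turán: let r_1, ..., r_177 be the row sums and z = Σ r_i the total number of 1s. Each pair of columns can share at most one row with both entries 1 (else a 2×2 all-ones block appears), so Σ_i C(r_i, 2) ≤ C(86, 2) = 3655. By convexity Σ_i C(r_i, 2) ≥ 177·C(z/177, 2) = z(z − 177)/(2·177), giving z² − 177z − 177·86·85 ≤ 0 and hence z ≤ (1/2)[177 + √(31329 + 4·1293870)] = (1/2)[177 + √5206809] ≈ (1/2)(177 + 2281.8433) = 1229.4217.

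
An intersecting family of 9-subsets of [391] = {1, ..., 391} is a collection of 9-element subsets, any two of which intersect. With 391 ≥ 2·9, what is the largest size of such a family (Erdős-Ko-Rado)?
max |F| = C(390, 8) = 12348505742704560

The Erdős-Ko-Rado theorem states: for n ≥ 2k, an intersecting family of k-subsets of an n-element set has size at most C(n − 1, k − 1), with equality for 'star' families {A ⊆ [n] : |A| = k, i ∈ A} (fix an element i). For n = 391, k = 9: C(390, 8) = 12348505742704560.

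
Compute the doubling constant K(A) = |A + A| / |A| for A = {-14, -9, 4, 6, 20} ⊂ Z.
K = |A + A| / |A| = 15/5 = 3

Enumerate A + A = {a + b : a, b ∈ A}. With |A| = 5, there are |A|^2 = 25 ordered sum pairs; collecting distinct values, A + A = {-28, -23, -18, -10, -8, -5, -3, 6, 8, 10, 11, 12, 24, 26, 40}, so |A + A| = 15. Thus K = 15/5 = 3. For comparison, the minimum possible |A + A| over all 5-element sets is 2·5 − 1 = 9 (so min K = 9/5), attained only by arithmetic progressions.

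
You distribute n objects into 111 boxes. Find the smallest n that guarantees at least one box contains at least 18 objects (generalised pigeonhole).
n = (18 − 1)·111 + 1 = 1888

By the generalised pigeonhole principle, to guarantee some box contains ≥ r objects we need more than (r − 1) · k objects total. Threshold: n = (r − 1) · k + 1. With r = 18 and k = 111: n = 17 · 111 + 1 = 1887 + 1 = 1888. For n = 1887 = 17 · 111, we can put exactly 17 objects in every box, avoiding 18 in any single one — so 1888 is tight.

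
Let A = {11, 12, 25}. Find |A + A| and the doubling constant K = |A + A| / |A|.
K = |A + A| / |A| = 6/3 = 2

Enumerate A + A = {a + b : a, b ∈ A}. With |A| = 3, there are |A|^2 = 9 ordered sum pairs; collecting distinct values, A + A = {22, 23, 24, 36, 37, 50}, so |A + A| = 6. Thus K = 6/3 = 2. For comparison, the minimum possible |A + A| over all 3-element sets is 2·3 − 1 = 5 (so min K = 5/3), attained only by arithmetic progressions.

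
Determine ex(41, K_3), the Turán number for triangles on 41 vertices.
ex(41, K_3) = ⌊41^2/4⌋ = 420

Mantel (1907): a triangle-free graph on n vertices has at most ⌊n^2/4⌋ edges, with equality for the complete bipartite graph K_{⌊n/2⌋, ⌈n/2⌉}. For n = 41: ⌊41^2/4⌋ = ⌊1681/4⌋ = 420. The extremal graph is K_{20, 21}, which has 20·21 = 420 edges.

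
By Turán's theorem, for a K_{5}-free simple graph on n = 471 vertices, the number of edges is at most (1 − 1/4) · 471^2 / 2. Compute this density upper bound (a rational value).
Turán density bound = (3/4) · 471^2/2 = 665523/8 ≈ 83190.375

Turán's theorem: ex(n, K_{r+1}) is achieved by the complete r-partite Turán graph T(n, r) with parts as balanced as possible, and is at most (1 − 1/r) · n^2/2. For r = 4, n = 471: the density bound is (3/4) · 221841/2 = 665523/8 ≈ 83190.375. The integer-valued extremum is e(T(471, 4)) = 83190, which is strictly less than the density bound 665523/8 since 4 ∤ 471 (the parts of T(471, 4) cannot all be equal).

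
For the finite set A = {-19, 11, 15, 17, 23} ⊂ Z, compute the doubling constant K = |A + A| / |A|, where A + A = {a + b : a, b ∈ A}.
K = |A + A| / |A| = 14/5

Enumerate A + A = {a + b : a, b ∈ A}. With |A| = 5, there are |A|^2 = 25 ordered sum pairs; collecting distinct values, A + A = {-38, -8, -4, -2, 4, 22, 26, 28, 30, 32, 34, 38, 40, 46}, so |A + A| = 14. Thus K = 14/5. For comparison, the minimum possible |A + A| over all 5-element sets is 2·5 − 1 = 9 (so min K = 9/5), attained only by arithmetic progressions.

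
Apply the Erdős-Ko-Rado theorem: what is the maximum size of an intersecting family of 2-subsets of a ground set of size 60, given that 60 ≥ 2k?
max |F| = C(59, 1) = 59

The Erdős-Ko-Rado theorem states: for n ≥ 2k, an intersecting family of k-subsets of an n-element set has size at most C(n − 1, k − 1), with equality for 'star' families {A ⊆ [n] : |A| = k, i ∈ A} (fix an element i). For n = 60, k = 2: C(59, 1) = 59.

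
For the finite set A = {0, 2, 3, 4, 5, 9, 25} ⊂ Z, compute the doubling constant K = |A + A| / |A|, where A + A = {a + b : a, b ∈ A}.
K = |A + A| / |A| = 22/7

Enumerate A + A = {a + b : a, b ∈ A}. With |A| = 7, there are |A|^2 = 49 ordered sum pairs; collecting distinct values, A + A = {0, 2, 3, 4, 5, 6, 7, 8, 9, 10, 11, 12, 13, 14, 18, 25, 27, 28, 29, 30, 34, 50}, so |A + A| = 22. Thus K = 22/7. For comparison, the minimum possible |A + A| over all 7-element sets is 2·7 − 1 = 13 (so min K = 13/7), attained only by arithmetic progressions.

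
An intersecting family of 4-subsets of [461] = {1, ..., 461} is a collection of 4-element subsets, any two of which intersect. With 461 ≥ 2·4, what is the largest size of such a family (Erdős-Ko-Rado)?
max |F| = C(460, 3) = 16117020

The Erdős-Ko-Rado theorem states: for n ≥ 2k, an intersecting family of k-subsets of an n-element set has size at most C(n − 1, k − 1), with equality for 'star' families {A ⊆ [n] : |A| = k, i ∈ A} (fix an element i). For n = 461, k = 4: C(460, 3) = 16117020.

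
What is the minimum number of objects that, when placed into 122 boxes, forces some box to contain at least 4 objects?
n = (4 − 1)·122 + 1 = 367

By the generalised pigeonhole principle, to guarantee some box contains ≥ r objects we need more than (r − 1) · k objects total. Threshold: n = (r − 1) · k + 1. With r = 4 and k = 122: n = 3 · 122 + 1 = 366 + 1 = 367. For n = 366 = 3 · 122, we can put exactly 3 objects in every box, avoiding 4 in any single one — so 367 is tight.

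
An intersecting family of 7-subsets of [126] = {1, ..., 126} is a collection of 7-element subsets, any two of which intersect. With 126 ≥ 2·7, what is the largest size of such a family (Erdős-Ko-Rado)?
max |F| = C(125, 6) = 4690625500

Erdős-Ko-Rado (1961): when n ≥ 2k, max |F| = C(n−1, k−1). The bound is attained by the star {A : i ∈ A} for any fixed i ∈ [n]. Here C(126−1, 7−1) = C(125, 6) = 4690625500.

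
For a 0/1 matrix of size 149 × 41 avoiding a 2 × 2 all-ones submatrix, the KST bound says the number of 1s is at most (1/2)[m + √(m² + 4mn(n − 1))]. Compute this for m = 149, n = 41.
z(149, 41; 2, 2) ≤ (1/2)[149 + √(149² + 4·149·41·40)] = (1/2)[149 + √999641] = 574.4102

Kővári–Sós–Turán: let r_1, ..., r_149 be the row sums and z = Σ r_i the total number of 1s. Each pair of columns can share at most one row with both entries 1 (else a 2×2 all-ones block appears), so Σ_i C(r_i, 2) ≤ C(41, 2) = 820. By convexity Σ_i C(r_i, 2) ≥ 149·C(z/149, 2) = z(z − 149)/(2·149), giving z² − 149z − 149·41·40 ≤ 0 and hence z ≤ (1/2)[149 + √(22201 + 4·244360)] = (1/2)[149 + √999641] ≈ (1/2)(149 + 999.8205) = 574.4102.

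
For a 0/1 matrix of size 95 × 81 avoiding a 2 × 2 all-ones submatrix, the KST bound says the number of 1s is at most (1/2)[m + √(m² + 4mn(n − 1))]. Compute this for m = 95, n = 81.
z(95, 81; 2, 2) ≤ (1/2)[95 + √(95² + 4·95·81·80)] = (1/2)[95 + √2471425] = 833.5383

Kővári–Sós–Turán: let r_1, ..., r_95 be the row sums and z = Σ r_i the total number of 1s. Each pair of columns can share at most one row with both entries 1 (else a 2×2 all-ones block appears), so Σ_i C(r_i, 2) ≤ C(81, 2) = 3240. By convexity Σ_i C(r_i, 2) ≥ 95·C(z/95, 2) = z(z − 95)/(2·95), giving z² − 95z − 95·81·80 ≤ 0 and hence z ≤ (1/2)[95 + √(9025 + 4·615600)] = (1/2)[95 + √2471425] ≈ (1/2)(95 + 1572.0767) = 833.5383.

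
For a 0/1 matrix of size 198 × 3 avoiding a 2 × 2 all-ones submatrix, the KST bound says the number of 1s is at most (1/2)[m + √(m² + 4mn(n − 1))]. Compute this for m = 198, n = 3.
z(198, 3; 2, 2) ≤ (1/2)[198 + √(198² + 4·198·3·2)] = (1/2)[198 + √43956] = 203.8284

Kővári–Sós–Turán: let r_1, ..., r_198 be the row sums and z = Σ r_i the total number of 1s. Each pair of columns can share at most one row with both entries 1 (else a 2×2 all-ones block appears), so Σ_i C(r_i, 2) ≤ C(3, 2) = 3. By convexity Σ_i C(r_i, 2) ≥ 198·C(z/198, 2) = z(z − 198)/(2·198), giving z² − 198z − 198·3·2 ≤ 0 and hence z ≤ (1/2)[198 + √(39204 + 4·1188)] = (1/2)[198 + √43956] ≈ (1/2)(198 + 209.6569) = 203.8284.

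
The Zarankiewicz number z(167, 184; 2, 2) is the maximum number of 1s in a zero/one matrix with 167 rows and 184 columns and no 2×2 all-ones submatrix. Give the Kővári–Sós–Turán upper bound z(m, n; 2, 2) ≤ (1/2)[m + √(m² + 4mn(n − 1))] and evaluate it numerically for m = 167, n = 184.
z(167, 184; 2, 2) ≤ (1/2)[167 + √(167² + 4·167·184·183)] = (1/2)[167 + √22520785] = 2456.3035

Kővári–Sós–Turán: let r_1, ..., r_167 be the row sums and z = Σ r_i the total number of 1s. Each pair of columns can share at most one row with both entries 1 (else a 2×2 all-ones block appears), so Σ_i C(r_i, 2) ≤ C(184, 2) = 16836. By convexity Σ_i C(r_i, 2) ≥ 167·C(z/167, 2) = z(z − 167)/(2·167), giving z² − 167z − 167·184·183 ≤ 0 and hence z ≤ (1/2)[167 + √(27889 + 4·5623224)] = (1/2)[167 + √22520785] ≈ (1/2)(167 + 4745.6069) = 2456.3035.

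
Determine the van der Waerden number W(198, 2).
W(198, 2) = 198 + 1 = 199

A 2-term AP is any pair of integers, so a monochromatic 2-AP exists iff some colour is used at least twice. With 198 colours, the colouring i ↦ i on {1, ..., 198} uses each colour once, avoiding any monochromatic pair, so W(198, 2) > 198. For {1, ..., 199}, pigeonhole forces two integers of the same colour, which form a monochromatic 2-AP. Hence W(198, 2) = 199.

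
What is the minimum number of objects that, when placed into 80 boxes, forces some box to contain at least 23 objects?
n = (23 − 1)·80 + 1 = 1761

By the generalised pigeonhole principle, to guarantee some box contains ≥ r objects we need more than (r − 1) · k objects total. Threshold: n = (r − 1) · k + 1. With r = 23 and k = 80: n = 22 · 80 + 1 = 1760 + 1 = 1761. For n = 1760 = 22 · 80, we can put exactly 22 objects in every box, avoiding 23 in any single one — so 1761 is tight.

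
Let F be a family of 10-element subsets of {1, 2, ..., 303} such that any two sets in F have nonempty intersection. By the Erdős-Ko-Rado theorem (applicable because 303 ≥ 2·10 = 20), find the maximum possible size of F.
max |F| = C(302, 9) = 51054804739588650

The Erdős-Ko-Rado theorem states: for n ≥ 2k, an intersecting family of k-subsets of an n-element set has size at most C(n − 1, k − 1), with equality for 'star' families {A ⊆ [n] : |A| = k, i ∈ A} (fix an element i). For n = 303, k = 10: C(302, 9) = 51054804739588650.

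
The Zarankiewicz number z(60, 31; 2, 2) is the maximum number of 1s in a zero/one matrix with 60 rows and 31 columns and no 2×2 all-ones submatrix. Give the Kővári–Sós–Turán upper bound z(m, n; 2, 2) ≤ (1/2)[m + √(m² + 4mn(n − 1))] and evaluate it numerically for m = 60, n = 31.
z(60, 31; 2, 2) ≤ (1/2)[60 + √(60² + 4·60·31·30)] = (1/2)[60 + √226800] = 268.1176

Kővári–Sós–Turán: let r_1, ..., r_60 be the row sums and z = Σ r_i the total number of 1s. Each pair of columns can share at most one row with both entries 1 (else a 2×2 all-ones block appears), so Σ_i C(r_i, 2) ≤ C(31, 2) = 465. By convexity Σ_i C(r_i, 2) ≥ 60·C(z/60, 2) = z(z − 60)/(2·60), giving z² − 60z − 60·31·30 ≤ 0 and hence z ≤ (1/2)[60 + √(3600 + 4·55800)] = (1/2)[60 + √226800] ≈ (1/2)(60 + 476.2352) = 268.1176.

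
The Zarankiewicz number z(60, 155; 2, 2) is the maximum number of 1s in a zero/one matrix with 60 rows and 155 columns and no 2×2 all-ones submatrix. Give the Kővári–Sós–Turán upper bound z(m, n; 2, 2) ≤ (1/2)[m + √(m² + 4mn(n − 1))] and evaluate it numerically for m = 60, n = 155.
z(60, 155; 2, 2) ≤ (1/2)[60 + √(60² + 4·60·155·154)] = (1/2)[60 + √5732400] = 1227.1215

Kővári–Sós–Turán: let r_1, ..., r_60 be the row sums and z = Σ r_i the total number of 1s. Each pair of columns can share at most one row with both entries 1 (else a 2×2 all-ones block appears), so Σ_i C(r_i, 2) ≤ C(155, 2) = 11935. By convexity Σ_i C(r_i, 2) ≥ 60·C(z/60, 2) = z(z − 60)/(2·60), giving z² − 60z − 60·155·154 ≤ 0 and hence z ≤ (1/2)[60 + √(3600 + 4·1432200)] = (1/2)[60 + √5732400] ≈ (1/2)(60 + 2394.2431) = 1227.1215.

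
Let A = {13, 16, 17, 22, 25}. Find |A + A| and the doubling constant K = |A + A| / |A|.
K = |A + A| / |A| = 14/5

Enumerate A + A = {a + b : a, b ∈ A}. With |A| = 5, there are |A|^2 = 25 ordered sum pairs; collecting distinct values, A + A = {26, 29, 30, 32, 33, 34, 35, 38, 39, 41, 42, 44, 47, 50}, so |A + A| = 14. Thus K = 14/5. For comparison, the minimum possible |A + A| over all 5-element sets is 2·5 − 1 = 9 (so min K = 9/5), attained only by arithmetic progressions.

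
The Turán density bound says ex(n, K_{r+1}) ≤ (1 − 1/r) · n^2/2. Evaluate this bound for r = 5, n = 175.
Turán density bound = (4/5) · 175^2/2 = 12250

Turán's theorem: ex(n, K_{r+1}) is achieved by the complete r-partite Turán graph T(n, r) with parts as balanced as possible, and is at most (1 − 1/r) · n^2/2. For r = 5, n = 175: the density bound is (4/5) · 30625/2 = 12250. Since 5 ∣ 175, the Turán graph T(175, 5) has parts of equal size 35, and its edge count e(T(175, 5)) = 12250 attains the density bound exactly.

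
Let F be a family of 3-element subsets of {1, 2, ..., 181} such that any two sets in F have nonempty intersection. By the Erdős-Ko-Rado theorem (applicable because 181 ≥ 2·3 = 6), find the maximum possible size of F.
max |F| = C(180, 2) = 16110

Erdős-Ko-Rado (1961): when n ≥ 2k, max |F| = C(n−1, k−1). The bound is attained by the star {A : i ∈ A} for any fixed i ∈ [n]. Here C(181−1, 3−1) = C(180, 2) = 16110.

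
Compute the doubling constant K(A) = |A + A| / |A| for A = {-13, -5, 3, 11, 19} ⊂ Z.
K = |A + A| / |A| = 9/5

Enumerate A + A = {a + b : a, b ∈ A}. With |A| = 5, there are |A|^2 = 25 ordered sum pairs; collecting distinct values, A + A = {-26, -18, -10, -2, 6, 14, 22, 30, 38}, so |A + A| = 9. Thus K = 9/5. Here |A + A| = 2|A| − 1 = 9, the minimum possible — so K = 9/5 is minimal, which holds iff A is an arithmetic progression.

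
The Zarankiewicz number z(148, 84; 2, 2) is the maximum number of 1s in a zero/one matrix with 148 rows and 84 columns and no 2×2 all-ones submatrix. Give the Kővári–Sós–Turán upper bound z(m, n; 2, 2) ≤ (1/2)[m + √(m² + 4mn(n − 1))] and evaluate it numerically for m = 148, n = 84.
z(148, 84; 2, 2) ≤ (1/2)[148 + √(148² + 4·148·84·83)] = (1/2)[148 + √4149328] = 1092.495

Kővári–Sós–Turán: let r_1, ..., r_148 be the row sums and z = Σ r_i the total number of 1s. Each pair of columns can share at most one row with both entries 1 (else a 2×2 all-ones block appears), so Σ_i C(r_i, 2) ≤ C(84, 2) = 3486. By convexity Σ_i C(r_i, 2) ≥ 148·C(z/148, 2) = z(z − 148)/(2·148), giving z² − 148z − 148·84·83 ≤ 0 and hence z ≤ (1/2)[148 + √(21904 + 4·1031856)] = (1/2)[148 + √4149328] ≈ (1/2)(148 + 2036.9899) = 1092.495.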